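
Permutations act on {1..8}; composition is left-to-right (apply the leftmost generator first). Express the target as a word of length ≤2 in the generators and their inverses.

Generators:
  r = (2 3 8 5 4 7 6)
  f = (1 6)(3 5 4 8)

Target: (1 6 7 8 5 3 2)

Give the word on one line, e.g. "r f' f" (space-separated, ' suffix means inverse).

r' f

  after r': (2 6 7 4 5 8 3)
  after f: (1 6 7 8 5 3 2)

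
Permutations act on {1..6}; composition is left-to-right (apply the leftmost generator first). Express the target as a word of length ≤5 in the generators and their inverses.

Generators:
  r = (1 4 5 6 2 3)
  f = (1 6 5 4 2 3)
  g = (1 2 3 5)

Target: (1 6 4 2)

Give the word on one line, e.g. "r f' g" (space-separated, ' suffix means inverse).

f' g' r'

  after f': (1 3 2 4 5 6)
  after g': (1 2 4 3)(5 6)
  after r': (1 6 4 2)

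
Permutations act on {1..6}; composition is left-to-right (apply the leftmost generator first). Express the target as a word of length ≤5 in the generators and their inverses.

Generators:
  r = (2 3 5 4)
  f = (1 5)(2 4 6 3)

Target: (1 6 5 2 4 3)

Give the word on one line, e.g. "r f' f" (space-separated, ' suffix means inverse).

  after r': (2 4 5 3)
  after f': (1 5 6 4)
  after r: (1 4)(2 3 5 6)
  after f: (1 6 4 5 3)
  after r': (1 6 5 2 4 3)

r' f' r f r'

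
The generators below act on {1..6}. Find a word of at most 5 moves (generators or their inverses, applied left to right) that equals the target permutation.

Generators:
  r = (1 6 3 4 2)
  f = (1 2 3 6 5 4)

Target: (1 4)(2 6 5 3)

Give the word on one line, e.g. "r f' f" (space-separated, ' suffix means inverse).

r' f' f'

  after r': (1 2 4 3 6)
  after f': (2 5 6 4)
  after f': (1 4)(2 6 5 3)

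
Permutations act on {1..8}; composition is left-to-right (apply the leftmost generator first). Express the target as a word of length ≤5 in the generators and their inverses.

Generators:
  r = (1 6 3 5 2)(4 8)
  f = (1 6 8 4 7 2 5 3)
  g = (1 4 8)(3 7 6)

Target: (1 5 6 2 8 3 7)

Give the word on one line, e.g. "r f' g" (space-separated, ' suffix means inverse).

  after f': (1 3 5 2 7 4 8 6)
  after r: (1 5)(2 7 8 3)
  after f': (1 2 4 8 5 3 7 6)
  after r': (1 5 6 2 8 3 7)

f' r f' r'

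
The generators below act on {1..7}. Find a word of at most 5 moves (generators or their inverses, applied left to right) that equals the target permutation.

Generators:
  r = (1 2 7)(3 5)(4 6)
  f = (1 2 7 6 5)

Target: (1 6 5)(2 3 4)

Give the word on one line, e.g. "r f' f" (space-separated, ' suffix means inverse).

r' f' r f

  after r': (1 7 2)(3 5)(4 6)
  after f': (1 2 5 3 6 4 7)
  after r: (1 7 2 3 4)
  after f: (1 6 5)(2 3 4)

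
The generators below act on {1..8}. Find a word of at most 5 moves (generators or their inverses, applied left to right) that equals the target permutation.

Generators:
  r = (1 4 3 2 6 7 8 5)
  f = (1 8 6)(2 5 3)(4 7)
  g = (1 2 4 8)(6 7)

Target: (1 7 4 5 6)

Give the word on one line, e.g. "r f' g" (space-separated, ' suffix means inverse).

r f' g' g'

  after r: (1 4 3 2 6 7 8 5)
  after f': (1 7)(2 8)(4 5 6)
  after g': (1 6 2 4 5 7 8)
  after g': (1 7 4 5 6)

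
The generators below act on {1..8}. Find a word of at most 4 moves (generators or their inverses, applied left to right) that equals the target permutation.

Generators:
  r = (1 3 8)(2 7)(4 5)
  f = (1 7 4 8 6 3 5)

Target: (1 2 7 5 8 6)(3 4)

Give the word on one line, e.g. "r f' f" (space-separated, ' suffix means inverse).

f r'

  after f: (1 7 4 8 6 3 5)
  after r': (1 2 7 5 8 6)(3 4)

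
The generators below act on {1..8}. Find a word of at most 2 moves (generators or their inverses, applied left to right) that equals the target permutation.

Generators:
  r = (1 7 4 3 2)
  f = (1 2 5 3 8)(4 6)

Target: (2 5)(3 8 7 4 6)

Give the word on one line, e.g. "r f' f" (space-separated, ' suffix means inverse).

f r

  after f: (1 2 5 3 8)(4 6)
  after r: (2 5)(3 8 7 4 6)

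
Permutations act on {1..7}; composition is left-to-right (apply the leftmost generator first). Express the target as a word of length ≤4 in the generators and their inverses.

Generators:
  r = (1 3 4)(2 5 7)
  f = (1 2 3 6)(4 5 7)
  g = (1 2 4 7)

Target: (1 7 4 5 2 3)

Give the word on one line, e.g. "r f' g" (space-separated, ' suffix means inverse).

  after g: (1 2 4 7)
  after r': (1 7 4 5 2 3)

g r'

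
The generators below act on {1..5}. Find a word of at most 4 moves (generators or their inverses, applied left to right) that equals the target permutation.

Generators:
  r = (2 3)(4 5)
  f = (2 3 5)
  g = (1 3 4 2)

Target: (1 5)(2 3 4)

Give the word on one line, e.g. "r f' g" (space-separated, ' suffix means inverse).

f' g' f'

  after f': (2 5 3)
  after g': (1 2 5)(3 4)
  after f': (1 5)(2 3 4)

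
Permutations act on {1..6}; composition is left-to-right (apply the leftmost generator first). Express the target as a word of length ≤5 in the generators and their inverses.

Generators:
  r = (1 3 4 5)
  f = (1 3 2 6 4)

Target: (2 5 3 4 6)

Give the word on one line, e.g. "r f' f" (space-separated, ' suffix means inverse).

f' r' r'

  after f': (1 4 6 2 3)
  after r': (1 3 5 4 6 2)
  after r': (2 5 3 4 6)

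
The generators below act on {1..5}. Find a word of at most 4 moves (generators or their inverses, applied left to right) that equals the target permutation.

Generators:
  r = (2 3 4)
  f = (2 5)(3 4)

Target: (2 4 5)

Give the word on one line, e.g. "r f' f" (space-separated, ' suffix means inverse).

r' r' f'

  after r': (2 4 3)
  after r': (2 3 4)
  after f': (2 4 5)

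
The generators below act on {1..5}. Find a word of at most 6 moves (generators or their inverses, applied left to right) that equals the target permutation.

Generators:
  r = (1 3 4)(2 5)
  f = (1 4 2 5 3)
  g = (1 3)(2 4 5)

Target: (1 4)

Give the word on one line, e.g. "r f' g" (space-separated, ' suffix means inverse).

g' r f g

  after g': (1 3)(2 5 4)
  after r: (1 4 5)
  after f: (1 2 5 4 3)
  after g: (1 4)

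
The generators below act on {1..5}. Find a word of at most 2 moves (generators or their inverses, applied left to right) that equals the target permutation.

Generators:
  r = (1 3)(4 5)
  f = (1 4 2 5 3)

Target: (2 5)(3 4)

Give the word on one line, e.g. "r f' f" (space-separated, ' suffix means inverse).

r f

  after r: (1 3)(4 5)
  after f: (2 5)(3 4)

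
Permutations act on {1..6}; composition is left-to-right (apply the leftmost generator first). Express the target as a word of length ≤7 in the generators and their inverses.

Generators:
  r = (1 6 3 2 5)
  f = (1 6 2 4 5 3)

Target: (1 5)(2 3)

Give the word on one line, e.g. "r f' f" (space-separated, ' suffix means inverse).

r f' r f' r'

  after r: (1 6 3 2 5)
  after f': (2 4)(3 6 5)
  after r: (1 6)(2 4 5)
  after f': (3 5 6)
  after r': (1 5)(2 3)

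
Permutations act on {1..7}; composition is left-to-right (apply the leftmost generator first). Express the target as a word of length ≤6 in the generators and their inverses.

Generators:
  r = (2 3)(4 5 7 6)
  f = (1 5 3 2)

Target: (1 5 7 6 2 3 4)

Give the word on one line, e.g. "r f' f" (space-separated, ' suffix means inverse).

  after r: (2 3)(4 5 7 6)
  after r: (4 7)(5 6)
  after f': (1 2 3 5 6)(4 7)
  after r': (1 3 4 5 7 6)
  after f': (1 5 7 6 2 3 4)

r r f' r' f'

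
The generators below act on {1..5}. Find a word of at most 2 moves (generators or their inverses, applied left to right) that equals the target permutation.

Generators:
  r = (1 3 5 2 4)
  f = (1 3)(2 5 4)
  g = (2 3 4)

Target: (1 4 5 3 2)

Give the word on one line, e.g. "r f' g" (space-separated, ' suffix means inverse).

g r'

  after g: (2 3 4)
  after r': (1 4 5 3 2)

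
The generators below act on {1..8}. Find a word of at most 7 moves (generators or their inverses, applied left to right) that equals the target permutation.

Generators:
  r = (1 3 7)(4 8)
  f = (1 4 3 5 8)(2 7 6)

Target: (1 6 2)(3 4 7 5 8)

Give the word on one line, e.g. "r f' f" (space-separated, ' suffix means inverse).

r r f r' r'

  after r: (1 3 7)(4 8)
  after r: (1 7 3)
  after f: (1 6 2 7 5 8)(3 4)
  after r': (1 6 2 3 8 7 5 4)
  after r': (1 6 2)(3 4 7 5 8)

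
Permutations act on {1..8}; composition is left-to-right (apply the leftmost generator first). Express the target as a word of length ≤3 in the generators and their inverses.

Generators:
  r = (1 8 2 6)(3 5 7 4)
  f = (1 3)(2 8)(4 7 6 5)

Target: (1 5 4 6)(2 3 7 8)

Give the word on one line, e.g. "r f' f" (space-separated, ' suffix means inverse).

f r' f'

  after f: (1 3)(2 8)(4 7 6 5)
  after r': (1 4 5 7 2)(3 6)
  after f': (1 5 4 6)(2 3 7 8)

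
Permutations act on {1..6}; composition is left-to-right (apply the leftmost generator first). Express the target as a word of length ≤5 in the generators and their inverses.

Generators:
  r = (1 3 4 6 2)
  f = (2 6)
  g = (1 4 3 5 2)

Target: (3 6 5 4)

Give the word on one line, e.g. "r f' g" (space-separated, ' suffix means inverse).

  after f: (2 6)
  after g': (1 2 6 5 3 4)
  after r: (3 6 5 4)

f g' r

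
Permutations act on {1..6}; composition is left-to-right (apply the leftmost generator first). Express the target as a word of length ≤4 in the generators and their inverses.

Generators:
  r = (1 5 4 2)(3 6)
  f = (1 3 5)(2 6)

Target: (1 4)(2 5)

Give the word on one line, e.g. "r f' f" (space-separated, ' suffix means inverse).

  after r: (1 5 4 2)(3 6)
  after r: (1 4)(2 5)

r r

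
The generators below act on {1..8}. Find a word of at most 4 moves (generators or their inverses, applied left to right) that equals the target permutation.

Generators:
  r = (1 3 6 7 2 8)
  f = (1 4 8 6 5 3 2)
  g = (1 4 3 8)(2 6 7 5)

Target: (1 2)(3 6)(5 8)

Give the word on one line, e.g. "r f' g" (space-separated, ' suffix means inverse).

  after r: (1 3 6 7 2 8)
  after g: (1 8 4 3 7 6 5 2)
  after g: (2 4 8 3 5 6)
  after f': (1 2)(3 6)(5 8)

r g g f'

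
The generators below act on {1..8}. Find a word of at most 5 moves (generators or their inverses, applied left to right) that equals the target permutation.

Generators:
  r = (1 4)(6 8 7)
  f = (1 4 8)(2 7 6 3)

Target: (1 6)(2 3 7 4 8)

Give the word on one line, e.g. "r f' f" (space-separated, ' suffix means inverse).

  after r': (1 4)(6 7 8)
  after f: (1 8 3 2 7)
  after r': (1 6 7 4)(2 8 3)
  after r': (1 7)(2 6 8 3)
  after f: (1 6)(2 3 7 4 8)

r' f r' r' f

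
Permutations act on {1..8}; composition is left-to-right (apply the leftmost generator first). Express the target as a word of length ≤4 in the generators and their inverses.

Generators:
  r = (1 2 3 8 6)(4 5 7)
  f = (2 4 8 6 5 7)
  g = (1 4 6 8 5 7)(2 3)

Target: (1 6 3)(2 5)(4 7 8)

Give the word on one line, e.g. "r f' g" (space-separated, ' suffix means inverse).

  after r': (1 6 8 3 2)(4 7 5)
  after r': (1 8 2 6 3)(4 5 7)
  after f: (1 6 3)(2 5)(4 7 8)

r' r' f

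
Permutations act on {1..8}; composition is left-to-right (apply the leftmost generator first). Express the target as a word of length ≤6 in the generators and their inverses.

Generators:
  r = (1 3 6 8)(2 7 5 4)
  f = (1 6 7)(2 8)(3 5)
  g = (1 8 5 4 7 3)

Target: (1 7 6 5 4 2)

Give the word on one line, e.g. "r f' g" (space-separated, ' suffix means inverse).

r f' g r r

  after r: (1 3 6 8)(2 7 5 4)
  after f': (1 5 4 8 7 3)(2 6)
  after g: (1 4 5 7)(2 6)(3 8)
  after r: (1 2 8 6 7 3)
  after r: (1 7 6 5 4 2)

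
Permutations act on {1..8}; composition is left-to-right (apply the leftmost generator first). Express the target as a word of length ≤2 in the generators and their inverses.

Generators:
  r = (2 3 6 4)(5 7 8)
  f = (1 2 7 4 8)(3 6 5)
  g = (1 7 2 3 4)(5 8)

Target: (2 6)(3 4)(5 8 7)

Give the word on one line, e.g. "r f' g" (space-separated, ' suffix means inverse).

  after r: (2 3 6 4)(5 7 8)
  after r: (2 6)(3 4)(5 8 7)

r r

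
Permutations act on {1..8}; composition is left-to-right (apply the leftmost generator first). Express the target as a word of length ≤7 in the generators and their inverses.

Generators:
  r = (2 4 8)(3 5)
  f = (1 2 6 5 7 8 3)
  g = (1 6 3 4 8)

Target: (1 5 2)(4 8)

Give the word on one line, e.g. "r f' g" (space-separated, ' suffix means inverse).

  after f': (1 3 8 7 5 6 2)
  after g: (1 4 8 7 5 3)(2 6)
  after g: (1 8 7 5 4)(2 3 6)
  after f: (1 3 5 4 2)
  after r': (1 5 2)(4 8)

f' g g f r'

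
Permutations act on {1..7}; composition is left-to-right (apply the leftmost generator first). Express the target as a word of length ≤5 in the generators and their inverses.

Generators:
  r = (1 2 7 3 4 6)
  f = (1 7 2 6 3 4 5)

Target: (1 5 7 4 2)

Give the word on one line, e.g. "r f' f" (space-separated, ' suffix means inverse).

  after f': (1 5 4 3 6 2 7)
  after r': (1 5 3 4 7 6)
  after r': (1 5 7 4 2)

f' r' r'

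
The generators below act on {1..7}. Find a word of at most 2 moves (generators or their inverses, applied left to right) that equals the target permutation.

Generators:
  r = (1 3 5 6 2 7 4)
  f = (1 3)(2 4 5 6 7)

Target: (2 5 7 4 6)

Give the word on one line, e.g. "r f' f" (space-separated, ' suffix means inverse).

f f

  after f: (1 3)(2 4 5 6 7)
  after f: (2 5 7 4 6)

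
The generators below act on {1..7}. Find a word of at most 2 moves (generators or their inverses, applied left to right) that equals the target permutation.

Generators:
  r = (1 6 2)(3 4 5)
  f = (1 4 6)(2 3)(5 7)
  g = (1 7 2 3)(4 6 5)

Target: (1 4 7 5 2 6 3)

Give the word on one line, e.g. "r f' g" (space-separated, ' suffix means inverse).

  after r: (1 6 2)(3 4 5)
  after f': (1 4 7 5 2 6 3)

r f'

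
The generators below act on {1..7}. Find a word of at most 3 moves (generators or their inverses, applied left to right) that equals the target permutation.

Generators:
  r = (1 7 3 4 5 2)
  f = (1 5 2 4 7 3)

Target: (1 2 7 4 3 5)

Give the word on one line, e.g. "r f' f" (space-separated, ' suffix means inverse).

r' r' f

  after r': (1 2 5 4 3 7)
  after r': (1 5 3)(2 4 7)
  after f: (1 2 7 4 3 5)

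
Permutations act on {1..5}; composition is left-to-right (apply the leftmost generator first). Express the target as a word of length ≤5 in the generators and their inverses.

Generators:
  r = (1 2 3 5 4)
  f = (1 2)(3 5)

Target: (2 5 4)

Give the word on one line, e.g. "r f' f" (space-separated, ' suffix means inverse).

  after f': (1 2)(3 5)
  after r': (2 4 5)
  after f': (1 2 4 3 5)
  after r': (2 5 4)

f' r' f' r'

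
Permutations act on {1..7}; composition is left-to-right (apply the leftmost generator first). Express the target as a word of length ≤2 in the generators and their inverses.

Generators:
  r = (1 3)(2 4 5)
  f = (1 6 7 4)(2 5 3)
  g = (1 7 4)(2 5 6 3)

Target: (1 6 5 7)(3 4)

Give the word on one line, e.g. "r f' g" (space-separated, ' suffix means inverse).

r' g'

  after r': (1 3)(2 5 4)
  after g': (1 6 5 7)(3 4)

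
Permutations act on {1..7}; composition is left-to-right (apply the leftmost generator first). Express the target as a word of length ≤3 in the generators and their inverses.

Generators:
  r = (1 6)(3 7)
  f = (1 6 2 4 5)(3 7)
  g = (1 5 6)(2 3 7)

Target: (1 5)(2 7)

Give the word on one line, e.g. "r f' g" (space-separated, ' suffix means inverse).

r' g'

  after r': (1 6)(3 7)
  after g': (1 5)(2 7)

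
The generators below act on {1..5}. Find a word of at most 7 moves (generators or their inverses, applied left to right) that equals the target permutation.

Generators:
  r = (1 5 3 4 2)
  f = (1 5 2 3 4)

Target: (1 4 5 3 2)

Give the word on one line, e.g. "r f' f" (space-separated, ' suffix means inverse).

  after r: (1 5 3 4 2)
  after f': (2 4 5)
  after r: (1 5)(3 4)
  after f': (2 5 4)
  after f': (1 4 5 3 2)

r f' r f' f'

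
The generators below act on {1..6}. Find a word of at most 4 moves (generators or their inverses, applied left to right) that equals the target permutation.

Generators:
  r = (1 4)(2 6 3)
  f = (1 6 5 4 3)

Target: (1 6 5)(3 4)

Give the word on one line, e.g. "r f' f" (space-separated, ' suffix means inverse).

  after f: (1 6 5 4 3)
  after r': (1 2 3 4 6 5)
  after r': (1 3)(2 6 5 4)
  after r': (1 6 5)(3 4)

f r' r' r'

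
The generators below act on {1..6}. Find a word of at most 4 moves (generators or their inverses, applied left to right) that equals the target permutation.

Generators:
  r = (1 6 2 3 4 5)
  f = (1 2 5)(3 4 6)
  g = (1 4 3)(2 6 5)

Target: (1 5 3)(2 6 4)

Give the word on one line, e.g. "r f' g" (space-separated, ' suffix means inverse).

  after f: (1 2 5)(3 4 6)
  after g': (1 5 3)(2 6 4)

f g'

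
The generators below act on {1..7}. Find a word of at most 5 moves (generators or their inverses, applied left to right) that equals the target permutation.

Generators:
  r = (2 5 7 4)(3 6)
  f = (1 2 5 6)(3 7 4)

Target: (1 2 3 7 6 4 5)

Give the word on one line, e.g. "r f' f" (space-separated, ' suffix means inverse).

f f r'

  after f: (1 2 5 6)(3 7 4)
  after f: (1 5)(2 6)(3 4 7)
  after r': (1 2 3 7 6 4 5)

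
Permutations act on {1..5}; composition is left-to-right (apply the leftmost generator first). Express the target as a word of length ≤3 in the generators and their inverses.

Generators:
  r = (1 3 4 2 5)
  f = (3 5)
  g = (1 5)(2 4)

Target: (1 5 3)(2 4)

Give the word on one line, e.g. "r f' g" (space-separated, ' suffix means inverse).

  after f: (3 5)
  after g: (1 5 3)(2 4)

f g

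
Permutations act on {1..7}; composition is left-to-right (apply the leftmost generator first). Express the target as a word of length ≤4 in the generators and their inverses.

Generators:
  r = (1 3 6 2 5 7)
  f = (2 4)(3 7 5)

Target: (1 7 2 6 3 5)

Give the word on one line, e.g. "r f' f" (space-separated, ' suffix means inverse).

f' f' r'

  after f': (2 4)(3 5 7)
  after f': (3 7 5)
  after r': (1 7 2 6 3 5)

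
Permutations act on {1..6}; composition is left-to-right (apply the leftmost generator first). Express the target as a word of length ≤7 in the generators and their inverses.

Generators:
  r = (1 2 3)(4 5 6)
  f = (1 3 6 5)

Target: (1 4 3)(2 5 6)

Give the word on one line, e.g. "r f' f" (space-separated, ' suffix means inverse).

  after f': (1 5 6 3)
  after r: (1 6)(2 3)(4 5)
  after f: (1 5 4)(2 6 3)
  after r: (1 6)(2 4)
  after r: (1 4 3)(2 5 6)

f' r f r r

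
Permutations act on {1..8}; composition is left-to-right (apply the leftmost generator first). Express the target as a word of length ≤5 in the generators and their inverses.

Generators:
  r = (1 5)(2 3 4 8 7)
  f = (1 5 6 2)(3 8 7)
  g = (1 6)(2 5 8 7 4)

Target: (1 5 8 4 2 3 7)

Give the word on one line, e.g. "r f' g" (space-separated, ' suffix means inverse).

  after f: (1 5 6 2)(3 8 7)
  after f: (1 6)(2 5)(3 7 8)
  after g': (3 8)(4 7 5)
  after r: (1 5 8 4 2 3 7)

f f g' r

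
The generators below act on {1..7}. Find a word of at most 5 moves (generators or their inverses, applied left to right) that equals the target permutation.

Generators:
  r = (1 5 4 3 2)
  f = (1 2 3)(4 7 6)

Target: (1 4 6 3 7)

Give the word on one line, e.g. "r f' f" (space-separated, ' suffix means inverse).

  after r': (1 2 3 4 5)
  after f': (3 6 7 4 5)
  after r: (1 5 2)(3 6 7)
  after f': (1 5)(2 3 7)(4 6)
  after r: (1 4 6 3 7)

r' f' r f' r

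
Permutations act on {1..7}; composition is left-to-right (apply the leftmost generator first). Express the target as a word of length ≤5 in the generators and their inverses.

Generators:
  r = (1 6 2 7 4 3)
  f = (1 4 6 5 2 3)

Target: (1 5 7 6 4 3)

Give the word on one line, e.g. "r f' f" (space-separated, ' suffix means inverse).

  after r': (1 3 4 7 2 6)
  after r': (1 4 2)(3 7 6)
  after f: (1 6)(2 4 3 7 5)
  after r: (1 2 3 4)(5 7)
  after f': (1 5 7 6 4 3)

r' r' f r f'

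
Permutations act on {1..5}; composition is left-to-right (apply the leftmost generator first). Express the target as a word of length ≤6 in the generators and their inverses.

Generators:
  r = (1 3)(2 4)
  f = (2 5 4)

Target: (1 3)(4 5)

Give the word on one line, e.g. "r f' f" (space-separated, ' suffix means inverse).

  after f: (2 5 4)
  after r': (1 3)(2 5)
  after f: (1 3)(2 4)
  after f: (1 3)(4 5)

f r' f f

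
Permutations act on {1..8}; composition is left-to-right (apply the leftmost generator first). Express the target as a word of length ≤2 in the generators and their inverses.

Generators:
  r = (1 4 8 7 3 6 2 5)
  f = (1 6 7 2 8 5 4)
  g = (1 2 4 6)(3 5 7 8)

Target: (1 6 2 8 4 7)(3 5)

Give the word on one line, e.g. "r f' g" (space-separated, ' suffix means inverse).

f' g

  after f': (1 4 5 8 2 7 6)
  after g: (1 6 2 8 4 7)(3 5)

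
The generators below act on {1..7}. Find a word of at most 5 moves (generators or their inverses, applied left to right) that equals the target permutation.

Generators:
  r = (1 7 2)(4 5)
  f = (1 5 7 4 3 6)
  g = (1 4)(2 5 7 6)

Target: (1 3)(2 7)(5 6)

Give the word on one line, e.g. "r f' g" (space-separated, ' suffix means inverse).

  after f': (1 6 3 4 7 5)
  after f': (1 3 7)(4 5 6)
  after r': (1 3)(2 7)(5 6)

f' f' r'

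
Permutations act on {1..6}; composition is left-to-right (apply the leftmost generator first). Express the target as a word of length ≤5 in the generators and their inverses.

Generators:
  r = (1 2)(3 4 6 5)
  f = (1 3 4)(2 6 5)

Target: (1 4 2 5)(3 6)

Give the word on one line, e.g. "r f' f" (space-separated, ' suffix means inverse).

  after r': (1 2)(3 5 6 4)
  after f: (1 6)(2 3)
  after r': (1 4 3)(2 5 6)
  after f': (1 3 4)(2 6 5)
  after r: (1 4 2 5)(3 6)

r' f r' f' r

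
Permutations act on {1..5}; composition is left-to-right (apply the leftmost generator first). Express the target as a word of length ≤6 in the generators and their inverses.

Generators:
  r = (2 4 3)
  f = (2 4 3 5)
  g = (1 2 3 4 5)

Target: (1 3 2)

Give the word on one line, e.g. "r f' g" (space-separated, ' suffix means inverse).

  after f: (2 4 3 5)
  after r': (3 5)
  after g': (1 5 2)(3 4)
  after f': (1 3 2)

f r' g' f'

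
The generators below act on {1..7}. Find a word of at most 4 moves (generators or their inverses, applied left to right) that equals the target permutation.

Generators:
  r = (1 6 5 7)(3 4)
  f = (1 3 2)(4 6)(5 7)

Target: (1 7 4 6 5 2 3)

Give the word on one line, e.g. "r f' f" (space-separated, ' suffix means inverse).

  after r: (1 6 5 7)(3 4)
  after r: (1 5)(6 7)
  after f': (1 7 4 6 5 2 3)

r r f'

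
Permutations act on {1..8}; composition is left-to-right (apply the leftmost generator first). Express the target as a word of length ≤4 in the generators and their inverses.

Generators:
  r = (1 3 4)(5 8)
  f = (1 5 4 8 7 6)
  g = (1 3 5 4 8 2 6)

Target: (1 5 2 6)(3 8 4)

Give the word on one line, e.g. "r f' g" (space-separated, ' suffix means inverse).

r g

  after r: (1 3 4)(5 8)
  after g: (1 5 2 6)(3 8 4)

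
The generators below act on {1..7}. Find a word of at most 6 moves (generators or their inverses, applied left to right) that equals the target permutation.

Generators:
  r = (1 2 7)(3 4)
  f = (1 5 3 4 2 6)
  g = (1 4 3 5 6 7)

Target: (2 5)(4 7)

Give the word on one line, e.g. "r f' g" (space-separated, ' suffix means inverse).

r g f' g'

  after r: (1 2 7)(3 4)
  after g: (1 2)(4 5 6 7)
  after f': (1 4)(2 6 7 3 5)
  after g': (2 5)(4 7)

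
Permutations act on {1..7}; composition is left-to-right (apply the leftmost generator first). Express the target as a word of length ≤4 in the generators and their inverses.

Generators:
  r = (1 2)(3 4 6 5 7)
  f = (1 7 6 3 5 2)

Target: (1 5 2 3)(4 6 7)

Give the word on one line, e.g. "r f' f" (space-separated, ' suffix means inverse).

f f r

  after f: (1 7 6 3 5 2)
  after f: (1 6 5)(2 7 3)
  after r: (1 5 2 3)(4 6 7)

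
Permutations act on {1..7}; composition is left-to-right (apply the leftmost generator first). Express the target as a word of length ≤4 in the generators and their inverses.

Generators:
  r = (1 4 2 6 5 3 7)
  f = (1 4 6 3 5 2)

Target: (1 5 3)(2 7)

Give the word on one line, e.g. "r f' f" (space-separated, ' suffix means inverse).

  after r: (1 4 2 6 5 3 7)
  after f: (1 6 2 3 7 4)
  after r: (1 5 3)(2 7)

r f r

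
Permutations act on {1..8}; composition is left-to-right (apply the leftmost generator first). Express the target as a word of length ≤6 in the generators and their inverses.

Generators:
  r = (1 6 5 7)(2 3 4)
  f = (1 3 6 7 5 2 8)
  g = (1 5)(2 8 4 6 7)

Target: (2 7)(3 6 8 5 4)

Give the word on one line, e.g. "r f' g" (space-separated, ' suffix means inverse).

  after g: (1 5)(2 8 4 6 7)
  after f: (1 2)(3 6 5)(4 7 8)
  after r': (1 4 5 2 7 8 3)
  after r': (1 3 7 8 2 5 4 6)
  after f': (2 7)(3 6 8 5 4)

g f r' r' f'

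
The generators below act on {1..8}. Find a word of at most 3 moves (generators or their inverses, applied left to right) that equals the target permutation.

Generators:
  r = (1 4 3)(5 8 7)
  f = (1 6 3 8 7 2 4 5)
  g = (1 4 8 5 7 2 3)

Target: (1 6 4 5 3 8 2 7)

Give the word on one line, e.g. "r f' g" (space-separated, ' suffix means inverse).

  after f: (1 6 3 8 7 2 4 5)
  after g: (1 6)(2 8)(3 5 4 7)
  after r: (1 6 4 5 3 8 2 7)

f g r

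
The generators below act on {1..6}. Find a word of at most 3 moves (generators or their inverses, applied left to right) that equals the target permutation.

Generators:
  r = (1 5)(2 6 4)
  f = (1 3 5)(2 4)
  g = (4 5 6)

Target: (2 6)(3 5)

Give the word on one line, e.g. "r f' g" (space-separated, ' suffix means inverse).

  after f': (1 5 3)(2 4)
  after r': (2 6)(3 5)

f' r'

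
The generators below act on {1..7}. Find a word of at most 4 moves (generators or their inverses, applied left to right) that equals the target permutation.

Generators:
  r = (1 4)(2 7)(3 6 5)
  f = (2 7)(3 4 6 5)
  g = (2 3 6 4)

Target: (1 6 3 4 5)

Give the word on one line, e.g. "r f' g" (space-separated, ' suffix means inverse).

f r f' r

  after f: (2 7)(3 4 6 5)
  after r: (1 4 5 6 3)
  after f': (1 3)(2 7)(4 6 5)
  after r: (1 6 3 4 5)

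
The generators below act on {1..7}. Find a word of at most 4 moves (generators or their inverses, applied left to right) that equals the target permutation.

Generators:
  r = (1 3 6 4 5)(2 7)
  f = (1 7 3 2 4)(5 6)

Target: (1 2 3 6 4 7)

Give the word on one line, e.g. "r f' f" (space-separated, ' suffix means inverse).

r' r' f'

  after r': (1 5 4 6 3)(2 7)
  after r': (1 4 3 5 6)
  after f': (1 2 3 6 4 7)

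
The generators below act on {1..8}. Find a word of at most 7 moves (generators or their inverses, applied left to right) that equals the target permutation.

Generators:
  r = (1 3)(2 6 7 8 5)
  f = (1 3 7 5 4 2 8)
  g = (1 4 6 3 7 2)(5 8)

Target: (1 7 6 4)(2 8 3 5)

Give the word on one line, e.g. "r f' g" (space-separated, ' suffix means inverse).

  after g': (1 2 7 3 6 4)(5 8)
  after f': (1 4 8 7)(2 3 6 5)
  after g: (1 6 8 2 7 4 5)
  after g: (1 3 7 6 5 4 8)
  after f: (1 7 6 4)(2 8 3 5)

g' f' g g f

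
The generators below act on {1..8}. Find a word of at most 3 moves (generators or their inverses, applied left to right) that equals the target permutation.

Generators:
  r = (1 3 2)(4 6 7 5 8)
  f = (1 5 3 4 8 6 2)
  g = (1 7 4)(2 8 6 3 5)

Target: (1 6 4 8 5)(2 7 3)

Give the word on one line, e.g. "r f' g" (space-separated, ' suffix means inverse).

  after f: (1 5 3 4 8 6 2)
  after g: (1 2 7 4 6 8 3)
  after f': (1 6 4 8 5)(2 7 3)

f g f'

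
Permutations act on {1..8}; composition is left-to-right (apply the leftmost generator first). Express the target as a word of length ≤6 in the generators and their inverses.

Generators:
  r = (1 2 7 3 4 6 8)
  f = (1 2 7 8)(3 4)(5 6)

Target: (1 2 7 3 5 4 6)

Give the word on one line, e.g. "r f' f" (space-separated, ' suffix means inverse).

r' f r' f r

  after r': (1 8 6 4 3 7 2)
  after f: (3 8 5 6)
  after r': (1 8 5 4 3 6 7 2)
  after f: (3 5)(6 8)
  after r: (1 2 7 3 5 4 6)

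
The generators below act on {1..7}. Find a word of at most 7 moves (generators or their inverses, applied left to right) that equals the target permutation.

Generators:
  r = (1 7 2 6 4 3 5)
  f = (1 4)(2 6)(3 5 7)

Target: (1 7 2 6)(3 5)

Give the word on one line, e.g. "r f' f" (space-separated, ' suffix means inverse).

r r f f r'

  after r: (1 7 2 6 4 3 5)
  after r: (1 2 4 5 7 6 3)
  after f: (1 6 5 3 4 7 2)
  after f: (1 2 4 3)(6 7)
  after r': (1 7 2 6)(3 5)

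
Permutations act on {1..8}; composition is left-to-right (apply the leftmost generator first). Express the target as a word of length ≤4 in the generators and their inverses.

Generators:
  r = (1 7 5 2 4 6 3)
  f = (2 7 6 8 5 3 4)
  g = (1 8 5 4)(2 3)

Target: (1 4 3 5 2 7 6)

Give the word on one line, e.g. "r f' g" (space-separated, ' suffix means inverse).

  after f: (2 7 6 8 5 3 4)
  after g': (1 4 3 5 2 7 6)

f g'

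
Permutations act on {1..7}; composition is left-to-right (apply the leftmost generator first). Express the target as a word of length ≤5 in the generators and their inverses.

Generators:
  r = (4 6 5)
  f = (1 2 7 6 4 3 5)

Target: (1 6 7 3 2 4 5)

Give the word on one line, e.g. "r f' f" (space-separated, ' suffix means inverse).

  after r': (4 5 6)
  after r': (4 6 5)
  after f: (1 2 7 6)(3 5)
  after f: (1 7 4 3)(2 6)
  after f: (1 6 7 3 2 4 5)

r' r' f f f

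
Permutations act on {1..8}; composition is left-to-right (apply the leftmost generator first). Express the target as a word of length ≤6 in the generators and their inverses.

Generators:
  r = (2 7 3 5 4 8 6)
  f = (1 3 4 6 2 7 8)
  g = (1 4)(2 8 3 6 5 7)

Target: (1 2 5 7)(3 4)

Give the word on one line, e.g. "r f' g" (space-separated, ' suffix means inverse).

  after r': (2 6 8 4 5 3 7)
  after f: (1 3 8 6)(4 5)
  after r: (1 5 8 2 7 3 6)
  after g': (1 6 4)(2 5)(7 8)
  after f: (1 2 5 7)(3 4)

r' f r g' f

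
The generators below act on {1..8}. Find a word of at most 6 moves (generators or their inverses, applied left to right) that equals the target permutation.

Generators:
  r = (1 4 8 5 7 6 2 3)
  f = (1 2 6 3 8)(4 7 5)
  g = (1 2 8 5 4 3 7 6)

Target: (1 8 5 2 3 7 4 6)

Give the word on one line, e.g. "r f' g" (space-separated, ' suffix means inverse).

  after g': (1 6 7 3 4 5 8 2)
  after f': (1 2 8)(3 5)(4 7 6)
  after g': (3 8 6 5 4)
  after r': (1 3 4 2 6 8 7 5)
  after f: (1 8 5 2 3 7 4 6)

g' f' g' r' f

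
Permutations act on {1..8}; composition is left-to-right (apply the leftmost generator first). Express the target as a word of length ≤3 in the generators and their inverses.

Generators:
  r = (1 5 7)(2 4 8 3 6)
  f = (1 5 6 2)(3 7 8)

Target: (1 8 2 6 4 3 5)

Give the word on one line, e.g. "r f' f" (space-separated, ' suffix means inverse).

  after f: (1 5 6 2)(3 7 8)
  after r: (1 7 3)(2 5)(4 8 6)
  after f: (1 8 2 6 4 3 5)

f r f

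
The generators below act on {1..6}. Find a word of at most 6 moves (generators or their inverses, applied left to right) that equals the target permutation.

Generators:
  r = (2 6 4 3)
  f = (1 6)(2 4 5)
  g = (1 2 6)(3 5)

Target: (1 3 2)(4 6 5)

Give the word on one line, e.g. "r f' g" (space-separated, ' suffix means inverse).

r f r' r'

  after r: (2 6 4 3)
  after f: (1 6 5 2)(3 4)
  after r': (1 2)(3 6 5)
  after r': (1 3 2)(4 6 5)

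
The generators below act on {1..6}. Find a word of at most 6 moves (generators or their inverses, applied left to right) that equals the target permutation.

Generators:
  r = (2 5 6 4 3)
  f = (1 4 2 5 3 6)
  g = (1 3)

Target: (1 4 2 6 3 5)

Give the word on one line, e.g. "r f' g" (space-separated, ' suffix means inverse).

  after f: (1 4 2 5 3 6)
  after f: (1 2 3)(4 5 6)
  after g: (1 2)(4 5 6)
  after f': (1 4 2 6)(3 5)
  after g: (1 4 2 6 3 5)

f f g f' g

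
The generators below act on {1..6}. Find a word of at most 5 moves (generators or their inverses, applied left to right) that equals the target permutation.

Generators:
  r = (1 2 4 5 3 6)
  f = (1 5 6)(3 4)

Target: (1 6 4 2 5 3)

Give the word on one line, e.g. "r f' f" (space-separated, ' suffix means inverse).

f r f' f' r

  after f: (1 5 6)(3 4)
  after r: (1 3 5)(2 4 6)
  after f': (1 4 5 6 2 3)
  after f': (1 3 6 2 4)
  after r: (1 6 4 2 5 3)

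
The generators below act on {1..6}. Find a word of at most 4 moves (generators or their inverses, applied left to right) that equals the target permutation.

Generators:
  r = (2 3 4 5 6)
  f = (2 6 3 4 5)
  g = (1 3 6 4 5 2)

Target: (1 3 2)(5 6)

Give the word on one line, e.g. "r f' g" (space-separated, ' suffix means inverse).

  after r': (2 6 5 4 3)
  after f': (3 5)(4 6)
  after g: (1 3 2)(5 6)

r' f' g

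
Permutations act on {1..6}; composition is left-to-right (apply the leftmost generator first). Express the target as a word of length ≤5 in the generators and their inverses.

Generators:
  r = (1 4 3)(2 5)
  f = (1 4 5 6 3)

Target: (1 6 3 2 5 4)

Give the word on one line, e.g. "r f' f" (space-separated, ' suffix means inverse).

  after f': (1 3 6 5 4)
  after f': (1 6 4 3 5)
  after r: (1 6 3 2 5 4)

f' f' r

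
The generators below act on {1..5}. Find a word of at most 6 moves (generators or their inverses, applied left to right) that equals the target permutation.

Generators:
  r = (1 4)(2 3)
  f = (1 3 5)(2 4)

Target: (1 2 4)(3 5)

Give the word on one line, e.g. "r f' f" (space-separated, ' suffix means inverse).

  after f': (1 5 3)(2 4)
  after r: (1 5 2)(3 4)
  after f: (2 3)(4 5)
  after r: (1 4 5)
  after f: (1 2 4)(3 5)

f' r f r f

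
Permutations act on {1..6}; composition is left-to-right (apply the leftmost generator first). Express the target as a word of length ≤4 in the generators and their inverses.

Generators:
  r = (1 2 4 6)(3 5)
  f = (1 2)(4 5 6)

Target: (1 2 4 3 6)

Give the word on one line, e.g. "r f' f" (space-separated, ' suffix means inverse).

f r' f

  after f: (1 2)(4 5 6)
  after r': (2 6)(3 5 4)
  after f: (1 2 4 3 6)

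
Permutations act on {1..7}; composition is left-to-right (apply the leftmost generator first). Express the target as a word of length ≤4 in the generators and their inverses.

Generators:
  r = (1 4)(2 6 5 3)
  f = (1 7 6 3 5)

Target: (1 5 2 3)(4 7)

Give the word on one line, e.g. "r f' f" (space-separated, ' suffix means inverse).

  after f': (1 5 3 6 7)
  after r: (1 3 5 2 6 7 4)
  after f: (1 5 2 3)(4 7)

f' r f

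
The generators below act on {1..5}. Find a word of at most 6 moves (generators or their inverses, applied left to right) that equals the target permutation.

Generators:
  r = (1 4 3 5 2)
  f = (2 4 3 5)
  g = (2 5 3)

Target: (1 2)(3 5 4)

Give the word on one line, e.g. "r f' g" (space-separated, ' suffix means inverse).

f r f' f' r

  after f: (2 4 3 5)
  after r: (1 4 5)(2 3)
  after f': (1 2 4 3 5)
  after f': (1 5)
  after r: (1 2)(3 5 4)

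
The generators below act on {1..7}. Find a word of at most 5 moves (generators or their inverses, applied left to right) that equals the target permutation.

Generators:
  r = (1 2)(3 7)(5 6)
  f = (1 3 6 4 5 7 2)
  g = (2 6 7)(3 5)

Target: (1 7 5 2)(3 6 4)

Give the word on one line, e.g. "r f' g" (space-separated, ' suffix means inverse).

g r f r' f'

  after g: (2 6 7)(3 5)
  after r: (1 2 5 7)(3 6)
  after f: (2 7 3 4 5)
  after r': (1 2 3 4 6 5)
  after f': (1 7 5 2)(3 6 4)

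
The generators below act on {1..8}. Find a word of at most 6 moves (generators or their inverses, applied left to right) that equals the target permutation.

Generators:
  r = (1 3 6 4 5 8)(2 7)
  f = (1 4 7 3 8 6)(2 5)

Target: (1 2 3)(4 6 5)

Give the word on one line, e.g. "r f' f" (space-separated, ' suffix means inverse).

  after r': (1 8 5 4 6 3)(2 7)
  after f': (1 3 6 7 5)(2 4 8)
  after f': (1 7 2)(3 8 5 6 4)
  after r: (1 2 3)(4 6 5)

r' f' f' r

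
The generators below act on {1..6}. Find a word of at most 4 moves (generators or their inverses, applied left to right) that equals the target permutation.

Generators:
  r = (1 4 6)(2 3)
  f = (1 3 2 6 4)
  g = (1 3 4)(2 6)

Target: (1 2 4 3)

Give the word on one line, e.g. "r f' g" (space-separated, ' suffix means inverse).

r g' r

  after r: (1 4 6)(2 3)
  after g': (1 3 6 4 2)
  after r: (1 2 4 3)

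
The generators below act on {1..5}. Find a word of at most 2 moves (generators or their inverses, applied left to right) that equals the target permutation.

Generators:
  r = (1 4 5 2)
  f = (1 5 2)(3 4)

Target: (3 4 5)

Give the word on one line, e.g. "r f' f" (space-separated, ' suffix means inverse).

  after r': (1 2 5 4)
  after f: (3 4 5)

r' f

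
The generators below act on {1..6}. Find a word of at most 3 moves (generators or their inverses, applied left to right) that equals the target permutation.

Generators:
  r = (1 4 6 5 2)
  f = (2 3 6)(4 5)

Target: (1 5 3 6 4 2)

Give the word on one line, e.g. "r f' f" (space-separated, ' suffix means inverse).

  after r: (1 4 6 5 2)
  after f: (1 5 3 6 4 2)

r f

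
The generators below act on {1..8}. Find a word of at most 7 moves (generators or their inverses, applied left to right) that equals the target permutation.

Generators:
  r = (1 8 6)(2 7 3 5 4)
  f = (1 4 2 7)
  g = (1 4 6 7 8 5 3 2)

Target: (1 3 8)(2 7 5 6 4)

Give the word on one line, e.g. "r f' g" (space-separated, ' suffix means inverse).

  after r: (1 8 6)(2 7 3 5 4)
  after r: (1 6 8)(2 3 4 7 5)
  after f: (1 6 8 4)(2 3)(5 7)
  after g: (1 7 3)(5 8 6)
  after r: (1 3 8)(2 7 5 6 4)

r r f g r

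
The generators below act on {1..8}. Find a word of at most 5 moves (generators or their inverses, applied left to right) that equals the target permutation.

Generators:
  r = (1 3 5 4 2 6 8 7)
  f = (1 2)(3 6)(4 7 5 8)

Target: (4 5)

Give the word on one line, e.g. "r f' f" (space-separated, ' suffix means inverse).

  after f': (1 2)(3 6)(4 8 5 7)
  after r': (1 4 6)(2 7 5 8 3)
  after r': (1 5 6 7 3 4 2 8)
  after r': (1 3 5 2 6 8 7)
  after r': (4 5)

f' r' r' r' r'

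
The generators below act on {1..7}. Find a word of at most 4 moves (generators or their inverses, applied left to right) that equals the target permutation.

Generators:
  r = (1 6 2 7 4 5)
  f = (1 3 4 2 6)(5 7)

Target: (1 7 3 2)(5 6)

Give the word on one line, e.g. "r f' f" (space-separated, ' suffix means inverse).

  after f: (1 3 4 2 6)(5 7)
  after r: (1 3 5 4 7)
  after f: (1 4 5 2 6)(3 7)
  after r': (1 7 3 2)(5 6)

f r f r'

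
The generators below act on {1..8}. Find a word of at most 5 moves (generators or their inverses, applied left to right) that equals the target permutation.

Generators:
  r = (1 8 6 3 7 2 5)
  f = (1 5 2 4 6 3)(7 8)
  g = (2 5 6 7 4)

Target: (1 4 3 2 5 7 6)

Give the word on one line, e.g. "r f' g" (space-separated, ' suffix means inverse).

f f g'

  after f: (1 5 2 4 6 3)(7 8)
  after f: (1 2 6)(3 5 4)
  after g': (1 4 3 2 5 7 6)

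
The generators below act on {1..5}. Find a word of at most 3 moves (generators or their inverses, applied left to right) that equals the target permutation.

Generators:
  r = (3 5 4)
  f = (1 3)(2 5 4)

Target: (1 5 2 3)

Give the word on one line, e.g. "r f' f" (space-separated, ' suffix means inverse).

f' r

  after f': (1 3)(2 4 5)
  after r: (1 5 2 3)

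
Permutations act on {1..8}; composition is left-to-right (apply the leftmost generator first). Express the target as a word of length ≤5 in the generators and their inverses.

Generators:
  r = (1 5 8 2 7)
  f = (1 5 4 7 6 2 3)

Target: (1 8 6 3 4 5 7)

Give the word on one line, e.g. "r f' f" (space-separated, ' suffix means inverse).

f' r f' r'

  after f': (1 3 2 6 7 4 5)
  after r: (1 3 7 4 8 2 6)
  after f': (1 2 7 5)(3 4 8 6)
  after r': (1 8 6 3 4 5 7)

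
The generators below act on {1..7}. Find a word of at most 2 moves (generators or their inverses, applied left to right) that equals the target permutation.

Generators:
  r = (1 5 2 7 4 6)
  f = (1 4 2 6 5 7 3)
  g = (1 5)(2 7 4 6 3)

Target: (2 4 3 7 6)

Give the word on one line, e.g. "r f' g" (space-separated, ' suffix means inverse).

  after g: (1 5)(2 7 4 6 3)
  after g: (2 4 3 7 6)

g g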